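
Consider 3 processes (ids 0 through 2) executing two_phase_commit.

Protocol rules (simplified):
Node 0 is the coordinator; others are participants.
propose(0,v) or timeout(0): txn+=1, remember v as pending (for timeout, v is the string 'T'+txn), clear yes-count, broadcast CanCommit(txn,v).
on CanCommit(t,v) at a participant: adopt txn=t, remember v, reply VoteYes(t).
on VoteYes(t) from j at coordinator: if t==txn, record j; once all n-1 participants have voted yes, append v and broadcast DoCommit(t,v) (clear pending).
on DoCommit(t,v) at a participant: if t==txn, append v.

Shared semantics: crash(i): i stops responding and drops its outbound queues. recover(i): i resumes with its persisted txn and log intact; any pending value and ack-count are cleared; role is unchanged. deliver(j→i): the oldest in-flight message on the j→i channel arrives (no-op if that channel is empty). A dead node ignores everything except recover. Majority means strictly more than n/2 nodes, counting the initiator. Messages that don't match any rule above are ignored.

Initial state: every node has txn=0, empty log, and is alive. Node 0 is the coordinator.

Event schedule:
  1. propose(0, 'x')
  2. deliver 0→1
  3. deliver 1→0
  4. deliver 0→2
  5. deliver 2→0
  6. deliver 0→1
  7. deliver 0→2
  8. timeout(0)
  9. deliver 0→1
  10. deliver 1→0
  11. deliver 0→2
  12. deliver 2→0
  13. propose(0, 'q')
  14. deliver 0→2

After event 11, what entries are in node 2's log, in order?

x

[1] propose(0,'x') → N0(coor t1 [-])
[2] deliver 0→1 → N1(part t1 [-])
[3] deliver 1→0 → ∅
[4] deliver 0→2 → N2(part t1 [-])
[5] deliver 2→0 → N0(coor t1 [x])
[6] deliver 0→1 → N1(part t1 [x])
[7] deliver 0→2 → N2(part t1 [x])
[8] timeout(0) → N0(coor t2 [x])
[9] deliver 0→1 → N1(part t2 [x])
[10] deliver 1→0 → ∅
[11] deliver 0→2 → N2(part t2 [x])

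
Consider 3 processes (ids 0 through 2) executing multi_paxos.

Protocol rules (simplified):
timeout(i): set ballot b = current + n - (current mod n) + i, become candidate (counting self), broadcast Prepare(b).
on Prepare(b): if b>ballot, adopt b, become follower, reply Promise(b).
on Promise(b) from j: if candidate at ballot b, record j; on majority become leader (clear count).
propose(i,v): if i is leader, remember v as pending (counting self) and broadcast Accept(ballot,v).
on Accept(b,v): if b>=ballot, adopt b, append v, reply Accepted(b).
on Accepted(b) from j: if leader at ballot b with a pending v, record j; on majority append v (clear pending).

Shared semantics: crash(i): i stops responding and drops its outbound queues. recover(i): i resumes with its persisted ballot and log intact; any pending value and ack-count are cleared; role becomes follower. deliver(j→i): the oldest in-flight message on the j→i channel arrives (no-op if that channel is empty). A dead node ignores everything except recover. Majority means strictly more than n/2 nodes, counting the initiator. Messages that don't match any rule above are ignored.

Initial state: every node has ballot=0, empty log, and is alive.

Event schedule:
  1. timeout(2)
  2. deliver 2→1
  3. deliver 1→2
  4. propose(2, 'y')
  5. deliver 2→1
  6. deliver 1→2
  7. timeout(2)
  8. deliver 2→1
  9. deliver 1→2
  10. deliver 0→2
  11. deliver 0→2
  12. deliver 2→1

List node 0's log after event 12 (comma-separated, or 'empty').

empty

after 1 — timeout(2): n2:cand/b5/[-]
after 2 — deliver 2→1: n1:foll/b5/[-]
after 3 — deliver 1→2: n2:lead/b5/[-]
after 4 — propose(2,'y'): ·
after 5 — deliver 2→1: n1:foll/b5/[y]
after 6 — deliver 1→2: n2:lead/b5/[y]
after 7 — timeout(2): n2:cand/b8/[y]
after 8 — deliver 2→1: n1:foll/b8/[y]
after 9 — deliver 1→2: n2:lead/b8/[y]
after 10 — deliver 0→2: ·
after 11 — deliver 0→2: ·
after 12 — deliver 2→1: ·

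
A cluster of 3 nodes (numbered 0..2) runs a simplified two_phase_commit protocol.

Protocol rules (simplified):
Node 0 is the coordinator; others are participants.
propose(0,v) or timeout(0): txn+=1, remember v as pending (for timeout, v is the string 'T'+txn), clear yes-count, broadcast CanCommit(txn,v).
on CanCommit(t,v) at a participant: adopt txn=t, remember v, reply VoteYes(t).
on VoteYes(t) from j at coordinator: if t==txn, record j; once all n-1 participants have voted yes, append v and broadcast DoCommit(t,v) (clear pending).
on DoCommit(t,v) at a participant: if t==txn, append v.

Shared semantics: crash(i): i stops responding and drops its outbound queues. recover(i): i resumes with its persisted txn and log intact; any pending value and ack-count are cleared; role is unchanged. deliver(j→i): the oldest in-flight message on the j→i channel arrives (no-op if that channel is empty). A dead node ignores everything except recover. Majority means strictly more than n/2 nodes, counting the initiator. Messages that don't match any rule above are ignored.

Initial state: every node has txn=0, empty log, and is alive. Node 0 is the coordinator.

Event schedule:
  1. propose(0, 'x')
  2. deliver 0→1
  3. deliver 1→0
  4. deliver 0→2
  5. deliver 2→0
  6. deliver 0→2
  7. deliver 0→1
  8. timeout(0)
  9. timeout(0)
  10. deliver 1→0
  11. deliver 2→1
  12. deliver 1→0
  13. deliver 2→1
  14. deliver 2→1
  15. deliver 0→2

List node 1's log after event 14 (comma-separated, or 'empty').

1. propose(0,'x'):  <0:coor t1 ->
2. deliver 0→1:  <1:part t1 ->
3. deliver 1→0:  nop
4. deliver 0→2:  <2:part t1 ->
5. deliver 2→0:  <0:coor t1 x>
6. deliver 0→2:  <2:part t1 x>
7. deliver 0→1:  <1:part t1 x>
8. timeout(0):  <0:coor t2 x>
9. timeout(0):  <0:coor t3 x>
10. deliver 1→0:  nop
11. deliver 2→1:  nop
12. deliver 1→0:  nop
13. deliver 2→1:  nop
14. deliver 2→1:  nop

x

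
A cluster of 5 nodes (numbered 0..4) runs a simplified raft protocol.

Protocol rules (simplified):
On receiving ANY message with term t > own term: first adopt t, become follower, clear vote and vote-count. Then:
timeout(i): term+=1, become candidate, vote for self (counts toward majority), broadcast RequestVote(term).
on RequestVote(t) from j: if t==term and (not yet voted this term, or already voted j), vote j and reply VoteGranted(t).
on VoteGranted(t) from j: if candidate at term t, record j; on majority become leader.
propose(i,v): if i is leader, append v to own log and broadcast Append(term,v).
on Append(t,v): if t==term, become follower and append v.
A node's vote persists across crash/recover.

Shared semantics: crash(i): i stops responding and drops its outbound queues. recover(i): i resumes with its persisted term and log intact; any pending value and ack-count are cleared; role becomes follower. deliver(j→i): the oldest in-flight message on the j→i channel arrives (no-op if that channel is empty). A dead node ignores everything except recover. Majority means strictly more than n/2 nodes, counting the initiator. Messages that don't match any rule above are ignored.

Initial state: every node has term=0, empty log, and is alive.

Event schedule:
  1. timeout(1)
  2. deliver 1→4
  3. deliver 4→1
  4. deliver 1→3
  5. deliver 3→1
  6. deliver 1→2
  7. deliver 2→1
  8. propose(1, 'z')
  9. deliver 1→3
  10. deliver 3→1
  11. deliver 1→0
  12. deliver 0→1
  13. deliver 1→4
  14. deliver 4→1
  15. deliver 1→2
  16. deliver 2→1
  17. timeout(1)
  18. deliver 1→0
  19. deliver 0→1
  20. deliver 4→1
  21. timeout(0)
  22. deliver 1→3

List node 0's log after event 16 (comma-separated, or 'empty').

empty

step 1 timeout(1): 1={cand,t=1,log=-}
step 2 deliver 1→4: 4={foll,t=1,log=-}
step 3 deliver 4→1: —
step 4 deliver 1→3: 3={foll,t=1,log=-}
step 5 deliver 3→1: 1={lead,t=1,log=-}
step 6 deliver 1→2: 2={foll,t=1,log=-}
step 7 deliver 2→1: —
step 8 propose(1,'z'): 1={lead,t=1,log=z}
step 9 deliver 1→3: 3={foll,t=1,log=z}
step 10 deliver 3→1: —
step 11 deliver 1→0: 0={foll,t=1,log=-}
step 12 deliver 0→1: —
step 13 deliver 1→4: 4={foll,t=1,log=z}
step 14 deliver 4→1: —
step 15 deliver 1→2: 2={foll,t=1,log=z}
step 16 deliver 2→1: —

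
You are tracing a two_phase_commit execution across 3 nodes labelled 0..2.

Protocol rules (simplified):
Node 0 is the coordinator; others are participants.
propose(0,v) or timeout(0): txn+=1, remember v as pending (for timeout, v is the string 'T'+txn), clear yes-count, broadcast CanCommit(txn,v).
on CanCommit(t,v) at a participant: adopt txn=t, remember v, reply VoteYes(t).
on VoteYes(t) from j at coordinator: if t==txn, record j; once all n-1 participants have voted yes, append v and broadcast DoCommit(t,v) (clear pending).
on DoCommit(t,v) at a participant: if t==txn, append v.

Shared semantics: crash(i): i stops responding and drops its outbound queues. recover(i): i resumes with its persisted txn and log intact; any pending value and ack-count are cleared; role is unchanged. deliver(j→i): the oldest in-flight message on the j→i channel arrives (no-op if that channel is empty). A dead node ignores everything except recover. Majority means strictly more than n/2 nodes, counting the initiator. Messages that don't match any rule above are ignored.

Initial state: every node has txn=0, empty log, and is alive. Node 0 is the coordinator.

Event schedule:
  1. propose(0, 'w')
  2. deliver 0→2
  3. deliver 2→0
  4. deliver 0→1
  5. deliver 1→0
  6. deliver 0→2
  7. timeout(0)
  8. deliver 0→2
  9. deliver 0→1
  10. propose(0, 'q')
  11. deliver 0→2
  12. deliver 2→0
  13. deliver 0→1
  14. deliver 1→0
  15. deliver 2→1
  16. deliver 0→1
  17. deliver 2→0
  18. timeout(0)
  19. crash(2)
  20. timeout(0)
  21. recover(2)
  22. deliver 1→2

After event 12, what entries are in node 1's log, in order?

e1 propose(0,'w'): 0[coor,t=1,-]
e2 deliver 0→2: 2[part,t=1,-]
e3 deliver 2→0: ·
e4 deliver 0→1: 1[part,t=1,-]
e5 deliver 1→0: 0[coor,t=1,w]
e6 deliver 0→2: 2[part,t=1,w]
e7 timeout(0): 0[coor,t=2,w]
e8 deliver 0→2: 2[part,t=2,w]
e9 deliver 0→1: 1[part,t=1,w]
e10 propose(0,'q'): 0[coor,t=3,w]
e11 deliver 0→2: 2[part,t=3,w]
e12 deliver 2→0: ·

w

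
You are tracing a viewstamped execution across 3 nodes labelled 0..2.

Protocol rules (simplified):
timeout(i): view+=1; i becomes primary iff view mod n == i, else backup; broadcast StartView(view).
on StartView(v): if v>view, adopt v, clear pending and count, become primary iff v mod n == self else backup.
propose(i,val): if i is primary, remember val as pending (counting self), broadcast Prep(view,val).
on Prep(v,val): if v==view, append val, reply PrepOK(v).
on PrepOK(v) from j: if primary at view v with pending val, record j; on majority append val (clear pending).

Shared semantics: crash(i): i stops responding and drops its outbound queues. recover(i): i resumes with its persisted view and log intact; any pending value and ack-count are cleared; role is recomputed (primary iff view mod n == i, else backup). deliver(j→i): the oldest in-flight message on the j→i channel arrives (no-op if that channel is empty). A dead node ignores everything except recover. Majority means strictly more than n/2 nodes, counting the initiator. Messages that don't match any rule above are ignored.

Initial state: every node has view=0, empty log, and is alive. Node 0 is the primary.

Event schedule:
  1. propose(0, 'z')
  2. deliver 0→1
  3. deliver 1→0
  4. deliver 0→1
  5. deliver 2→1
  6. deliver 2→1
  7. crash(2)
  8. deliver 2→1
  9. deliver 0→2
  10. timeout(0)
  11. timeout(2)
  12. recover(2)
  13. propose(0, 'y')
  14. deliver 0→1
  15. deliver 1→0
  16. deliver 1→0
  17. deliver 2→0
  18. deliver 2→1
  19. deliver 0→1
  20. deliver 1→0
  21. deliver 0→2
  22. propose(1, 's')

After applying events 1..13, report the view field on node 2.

after 1 — propose(0,'z'): ·
after 2 — deliver 0→1: n1:back/v0/[z]
after 3 — deliver 1→0: n0:prim/v0/[z]
after 4 — deliver 0→1: ·
after 5 — deliver 2→1: ·
after 6 — deliver 2→1: ·
after 7 — crash(2): n2:✗back/v0/[-]
after 8 — deliver 2→1: ·
after 9 — deliver 0→2: ·
after 10 — timeout(0): n0:back/v1/[z]
after 11 — timeout(2): ·
after 12 — recover(2): n2:back/v0/[-]
after 13 — propose(0,'y'): ·

0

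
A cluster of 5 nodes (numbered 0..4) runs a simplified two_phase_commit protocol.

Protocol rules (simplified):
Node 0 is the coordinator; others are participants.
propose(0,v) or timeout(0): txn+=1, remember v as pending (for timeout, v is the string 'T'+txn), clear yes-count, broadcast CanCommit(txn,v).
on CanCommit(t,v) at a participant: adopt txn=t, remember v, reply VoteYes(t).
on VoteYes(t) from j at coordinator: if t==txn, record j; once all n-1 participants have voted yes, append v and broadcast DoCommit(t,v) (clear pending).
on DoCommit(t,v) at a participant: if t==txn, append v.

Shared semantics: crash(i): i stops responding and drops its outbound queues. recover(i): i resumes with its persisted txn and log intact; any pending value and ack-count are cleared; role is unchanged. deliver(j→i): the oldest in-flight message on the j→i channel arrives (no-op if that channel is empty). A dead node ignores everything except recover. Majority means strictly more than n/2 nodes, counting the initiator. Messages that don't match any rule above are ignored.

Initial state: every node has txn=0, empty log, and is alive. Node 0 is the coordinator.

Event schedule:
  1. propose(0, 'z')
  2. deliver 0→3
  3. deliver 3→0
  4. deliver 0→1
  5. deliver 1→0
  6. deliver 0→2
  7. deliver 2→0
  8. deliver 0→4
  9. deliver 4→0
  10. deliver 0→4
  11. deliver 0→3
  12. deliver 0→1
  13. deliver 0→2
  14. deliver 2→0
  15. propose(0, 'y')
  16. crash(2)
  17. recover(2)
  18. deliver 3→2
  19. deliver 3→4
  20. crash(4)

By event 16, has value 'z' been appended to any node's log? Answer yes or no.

yes

e1 propose(0,'z'): 0[coor,t=1,-]
e2 deliver 0→3: 3[part,t=1,-]
e3 deliver 3→0: ·
e4 deliver 0→1: 1[part,t=1,-]
e5 deliver 1→0: ·
e6 deliver 0→2: 2[part,t=1,-]
e7 deliver 2→0: ·
e8 deliver 0→4: 4[part,t=1,-]
e9 deliver 4→0: 0[coor,t=1,z]
e10 deliver 0→4: 4[part,t=1,z]
e11 deliver 0→3: 3[part,t=1,z]
e12 deliver 0→1: 1[part,t=1,z]
e13 deliver 0→2: 2[part,t=1,z]
e14 deliver 2→0: ·
e15 propose(0,'y'): 0[coor,t=2,z]
e16 crash(2): 2[✗part,t=1,z]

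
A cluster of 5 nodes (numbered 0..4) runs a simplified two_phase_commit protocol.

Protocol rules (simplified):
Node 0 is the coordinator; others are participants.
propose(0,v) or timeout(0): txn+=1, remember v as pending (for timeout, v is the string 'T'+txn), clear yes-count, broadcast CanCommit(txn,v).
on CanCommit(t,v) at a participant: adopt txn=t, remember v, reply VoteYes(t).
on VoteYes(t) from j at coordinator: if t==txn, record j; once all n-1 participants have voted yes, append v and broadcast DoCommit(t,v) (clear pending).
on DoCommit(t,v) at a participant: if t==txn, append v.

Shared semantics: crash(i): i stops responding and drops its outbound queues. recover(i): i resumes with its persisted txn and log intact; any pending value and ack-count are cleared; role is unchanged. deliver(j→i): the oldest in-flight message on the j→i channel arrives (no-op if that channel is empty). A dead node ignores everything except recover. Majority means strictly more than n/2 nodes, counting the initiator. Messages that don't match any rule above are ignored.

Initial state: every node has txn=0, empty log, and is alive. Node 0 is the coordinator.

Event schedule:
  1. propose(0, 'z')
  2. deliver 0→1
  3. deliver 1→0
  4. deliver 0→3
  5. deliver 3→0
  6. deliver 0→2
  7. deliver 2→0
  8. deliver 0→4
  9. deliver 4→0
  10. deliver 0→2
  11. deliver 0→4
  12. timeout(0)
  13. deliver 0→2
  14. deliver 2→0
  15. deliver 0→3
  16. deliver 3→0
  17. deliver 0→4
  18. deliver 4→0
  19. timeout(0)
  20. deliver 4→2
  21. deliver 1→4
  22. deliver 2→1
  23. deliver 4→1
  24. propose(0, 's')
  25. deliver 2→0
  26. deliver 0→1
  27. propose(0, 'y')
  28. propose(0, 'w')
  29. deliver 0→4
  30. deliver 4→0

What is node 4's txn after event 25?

2

1. propose(0,'z'):  <0:coor t1 ->
2. deliver 0→1:  <1:part t1 ->
3. deliver 1→0:  nop
4. deliver 0→3:  <3:part t1 ->
5. deliver 3→0:  nop
6. deliver 0→2:  <2:part t1 ->
7. deliver 2→0:  nop
8. deliver 0→4:  <4:part t1 ->
9. deliver 4→0:  <0:coor t1 z>
10. deliver 0→2:  <2:part t1 z>
11. deliver 0→4:  <4:part t1 z>
12. timeout(0):  <0:coor t2 z>
13. deliver 0→2:  <2:part t2 z>
14. deliver 2→0:  nop
15. deliver 0→3:  <3:part t1 z>
16. deliver 3→0:  nop
17. deliver 0→4:  <4:part t2 z>
18. deliver 4→0:  nop
19. timeout(0):  <0:coor t3 z>
20. deliver 4→2:  nop
21. deliver 1→4:  nop
22. deliver 2→1:  nop
23. deliver 4→1:  nop
24. propose(0,'s'):  <0:coor t4 z>
25. deliver 2→0:  nop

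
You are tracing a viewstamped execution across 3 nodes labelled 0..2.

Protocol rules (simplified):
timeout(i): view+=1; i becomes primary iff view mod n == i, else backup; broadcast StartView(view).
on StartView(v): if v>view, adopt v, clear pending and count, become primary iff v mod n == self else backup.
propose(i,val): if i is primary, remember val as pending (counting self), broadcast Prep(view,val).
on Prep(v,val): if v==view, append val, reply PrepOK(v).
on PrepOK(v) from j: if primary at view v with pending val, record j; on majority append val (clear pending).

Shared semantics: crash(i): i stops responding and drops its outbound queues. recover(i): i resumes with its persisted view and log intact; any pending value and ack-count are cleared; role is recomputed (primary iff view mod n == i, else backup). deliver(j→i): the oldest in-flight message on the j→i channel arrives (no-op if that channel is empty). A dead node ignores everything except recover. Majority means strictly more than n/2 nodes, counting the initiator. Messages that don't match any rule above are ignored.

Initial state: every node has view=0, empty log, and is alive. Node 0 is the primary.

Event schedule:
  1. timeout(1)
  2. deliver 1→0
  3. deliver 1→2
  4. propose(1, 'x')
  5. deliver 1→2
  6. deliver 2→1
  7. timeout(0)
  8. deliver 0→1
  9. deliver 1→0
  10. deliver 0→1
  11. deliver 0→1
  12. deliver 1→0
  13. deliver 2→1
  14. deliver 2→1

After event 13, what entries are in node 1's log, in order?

x

[1] timeout(1) → N1(prim v1 [-])
[2] deliver 1→0 → N0(back v1 [-])
[3] deliver 1→2 → N2(back v1 [-])
[4] propose(1,'x') → ∅
[5] deliver 1→2 → N2(back v1 [x])
[6] deliver 2→1 → N1(prim v1 [x])
[7] timeout(0) → N0(back v2 [-])
[8] deliver 0→1 → N1(back v2 [x])
[9] deliver 1→0 → ∅
[10] deliver 0→1 → ∅
[11] deliver 0→1 → ∅
[12] deliver 1→0 → ∅
[13] deliver 2→1 → ∅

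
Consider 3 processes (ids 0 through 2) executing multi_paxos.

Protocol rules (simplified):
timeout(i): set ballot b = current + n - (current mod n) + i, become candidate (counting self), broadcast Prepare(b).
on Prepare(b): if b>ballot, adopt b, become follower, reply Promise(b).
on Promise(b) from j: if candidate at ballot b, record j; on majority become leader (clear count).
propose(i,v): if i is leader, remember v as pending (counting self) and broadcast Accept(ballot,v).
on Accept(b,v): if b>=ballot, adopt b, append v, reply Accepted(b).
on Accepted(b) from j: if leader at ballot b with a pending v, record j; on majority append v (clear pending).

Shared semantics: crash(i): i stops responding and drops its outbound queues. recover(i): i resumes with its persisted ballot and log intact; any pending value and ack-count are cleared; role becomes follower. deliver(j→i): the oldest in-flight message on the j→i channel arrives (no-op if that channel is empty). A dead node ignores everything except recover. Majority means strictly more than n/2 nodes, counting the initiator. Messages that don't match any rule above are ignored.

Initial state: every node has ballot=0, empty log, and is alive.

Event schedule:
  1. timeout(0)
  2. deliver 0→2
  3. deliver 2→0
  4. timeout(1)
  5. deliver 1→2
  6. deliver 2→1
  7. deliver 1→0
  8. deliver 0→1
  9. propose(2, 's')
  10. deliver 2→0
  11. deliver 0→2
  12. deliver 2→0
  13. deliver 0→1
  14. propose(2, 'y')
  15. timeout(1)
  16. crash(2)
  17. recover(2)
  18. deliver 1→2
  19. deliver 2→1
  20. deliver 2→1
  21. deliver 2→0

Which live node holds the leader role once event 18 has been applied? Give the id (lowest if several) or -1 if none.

[1] timeout(0) → N0(cand b3 [-])
[2] deliver 0→2 → N2(foll b3 [-])
[3] deliver 2→0 → N0(lead b3 [-])
[4] timeout(1) → N1(cand b4 [-])
[5] deliver 1→2 → N2(foll b4 [-])
[6] deliver 2→1 → N1(lead b4 [-])
[7] deliver 1→0 → N0(foll b4 [-])
[8] deliver 0→1 → ∅
[9] propose(2,'s') → ∅
[10] deliver 2→0 → ∅
[11] deliver 0→2 → ∅
[12] deliver 2→0 → ∅
[13] deliver 0→1 → ∅
[14] propose(2,'y') → ∅
[15] timeout(1) → N1(cand b7 [-])
[16] crash(2) → N2(✗foll b4 [-])
[17] recover(2) → N2(foll b4 [-])
[18] deliver 1→2 → N2(foll b7 [-])

-1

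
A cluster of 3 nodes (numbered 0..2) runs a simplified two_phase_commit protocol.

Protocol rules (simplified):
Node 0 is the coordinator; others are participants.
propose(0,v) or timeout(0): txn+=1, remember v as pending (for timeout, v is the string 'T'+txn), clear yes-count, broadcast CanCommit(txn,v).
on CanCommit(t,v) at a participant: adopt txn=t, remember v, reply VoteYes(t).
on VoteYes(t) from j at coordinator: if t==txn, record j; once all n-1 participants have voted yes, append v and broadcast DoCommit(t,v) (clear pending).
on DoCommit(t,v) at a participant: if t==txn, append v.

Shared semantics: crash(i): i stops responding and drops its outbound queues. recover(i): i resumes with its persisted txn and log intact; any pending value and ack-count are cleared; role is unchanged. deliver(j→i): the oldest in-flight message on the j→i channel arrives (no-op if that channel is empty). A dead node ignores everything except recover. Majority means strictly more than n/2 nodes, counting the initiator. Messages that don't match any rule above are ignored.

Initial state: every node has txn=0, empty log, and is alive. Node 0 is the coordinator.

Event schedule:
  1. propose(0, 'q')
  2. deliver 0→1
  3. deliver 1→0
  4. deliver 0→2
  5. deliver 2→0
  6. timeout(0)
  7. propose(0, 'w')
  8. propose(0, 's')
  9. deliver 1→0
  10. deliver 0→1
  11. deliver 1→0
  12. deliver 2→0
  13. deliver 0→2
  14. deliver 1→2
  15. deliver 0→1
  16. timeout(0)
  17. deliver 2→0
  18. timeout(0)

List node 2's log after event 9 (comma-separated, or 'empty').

empty

[1] propose(0,'q') → N0(coor t1 [-])
[2] deliver 0→1 → N1(part t1 [-])
[3] deliver 1→0 → ∅
[4] deliver 0→2 → N2(part t1 [-])
[5] deliver 2→0 → N0(coor t1 [q])
[6] timeout(0) → N0(coor t2 [q])
[7] propose(0,'w') → N0(coor t3 [q])
[8] propose(0,'s') → N0(coor t4 [q])
[9] deliver 1→0 → ∅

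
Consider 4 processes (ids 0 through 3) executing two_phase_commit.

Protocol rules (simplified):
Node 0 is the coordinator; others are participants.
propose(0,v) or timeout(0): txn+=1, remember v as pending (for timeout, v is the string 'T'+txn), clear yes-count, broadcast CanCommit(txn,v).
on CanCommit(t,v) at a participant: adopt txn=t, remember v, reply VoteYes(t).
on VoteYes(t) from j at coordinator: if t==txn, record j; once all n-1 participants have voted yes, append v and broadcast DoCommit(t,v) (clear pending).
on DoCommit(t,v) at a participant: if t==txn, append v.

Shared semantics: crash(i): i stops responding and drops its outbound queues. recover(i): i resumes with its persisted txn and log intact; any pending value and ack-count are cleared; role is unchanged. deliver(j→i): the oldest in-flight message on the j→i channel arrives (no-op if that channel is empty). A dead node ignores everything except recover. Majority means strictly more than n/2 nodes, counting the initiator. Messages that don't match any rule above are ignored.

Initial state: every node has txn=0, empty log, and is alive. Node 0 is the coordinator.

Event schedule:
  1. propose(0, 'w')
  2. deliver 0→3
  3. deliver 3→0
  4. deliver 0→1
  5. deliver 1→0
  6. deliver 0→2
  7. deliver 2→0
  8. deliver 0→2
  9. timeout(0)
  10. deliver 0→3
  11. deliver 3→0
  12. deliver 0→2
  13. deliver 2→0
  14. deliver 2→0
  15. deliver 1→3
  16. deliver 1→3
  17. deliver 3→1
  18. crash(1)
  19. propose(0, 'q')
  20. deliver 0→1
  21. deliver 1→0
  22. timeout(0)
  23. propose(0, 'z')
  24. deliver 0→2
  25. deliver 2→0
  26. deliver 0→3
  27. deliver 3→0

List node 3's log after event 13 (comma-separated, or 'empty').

w

after 1 — propose(0,'w'): n0:coor/t1/[-]
after 2 — deliver 0→3: n3:part/t1/[-]
after 3 — deliver 3→0: ·
after 4 — deliver 0→1: n1:part/t1/[-]
after 5 — deliver 1→0: ·
after 6 — deliver 0→2: n2:part/t1/[-]
after 7 — deliver 2→0: n0:coor/t1/[w]
after 8 — deliver 0→2: n2:part/t1/[w]
after 9 — timeout(0): n0:coor/t2/[w]
after 10 — deliver 0→3: n3:part/t1/[w]
after 11 — deliver 3→0: ·
after 12 — deliver 0→2: n2:part/t2/[w]
after 13 — deliver 2→0: ·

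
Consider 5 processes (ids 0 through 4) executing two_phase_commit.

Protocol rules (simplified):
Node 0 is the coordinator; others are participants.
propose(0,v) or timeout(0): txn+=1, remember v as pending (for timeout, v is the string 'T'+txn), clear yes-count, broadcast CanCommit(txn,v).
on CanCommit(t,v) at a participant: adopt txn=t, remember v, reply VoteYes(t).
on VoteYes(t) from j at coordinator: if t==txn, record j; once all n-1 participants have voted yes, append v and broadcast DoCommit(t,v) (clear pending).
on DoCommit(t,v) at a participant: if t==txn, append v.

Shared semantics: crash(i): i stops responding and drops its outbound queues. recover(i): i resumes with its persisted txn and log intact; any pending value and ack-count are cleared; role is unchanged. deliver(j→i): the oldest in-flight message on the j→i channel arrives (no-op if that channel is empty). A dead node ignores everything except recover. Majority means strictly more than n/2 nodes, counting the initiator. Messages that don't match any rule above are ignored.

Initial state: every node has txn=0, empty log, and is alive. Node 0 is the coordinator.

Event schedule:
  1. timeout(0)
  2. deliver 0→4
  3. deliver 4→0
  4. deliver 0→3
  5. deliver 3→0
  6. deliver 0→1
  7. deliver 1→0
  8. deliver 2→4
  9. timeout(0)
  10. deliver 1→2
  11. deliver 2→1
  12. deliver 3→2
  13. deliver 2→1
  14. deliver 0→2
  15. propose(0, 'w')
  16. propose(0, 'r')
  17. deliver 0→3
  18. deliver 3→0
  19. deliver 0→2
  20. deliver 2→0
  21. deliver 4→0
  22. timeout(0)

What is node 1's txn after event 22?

step 1 timeout(0): 0={coor,t=1,log=-}
step 2 deliver 0→4: 4={part,t=1,log=-}
step 3 deliver 4→0: —
step 4 deliver 0→3: 3={part,t=1,log=-}
step 5 deliver 3→0: —
step 6 deliver 0→1: 1={part,t=1,log=-}
step 7 deliver 1→0: —
step 8 deliver 2→4: —
step 9 timeout(0): 0={coor,t=2,log=-}
step 10 deliver 1→2: —
step 11 deliver 2→1: —
step 12 deliver 3→2: —
step 13 deliver 2→1: —
step 14 deliver 0→2: 2={part,t=1,log=-}
step 15 propose(0,'w'): 0={coor,t=3,log=-}
step 16 propose(0,'r'): 0={coor,t=4,log=-}
step 17 deliver 0→3: 3={part,t=2,log=-}
step 18 deliver 3→0: —
step 19 deliver 0→2: 2={part,t=2,log=-}
step 20 deliver 2→0: —
step 21 deliver 4→0: —
step 22 timeout(0): 0={coor,t=5,log=-}

1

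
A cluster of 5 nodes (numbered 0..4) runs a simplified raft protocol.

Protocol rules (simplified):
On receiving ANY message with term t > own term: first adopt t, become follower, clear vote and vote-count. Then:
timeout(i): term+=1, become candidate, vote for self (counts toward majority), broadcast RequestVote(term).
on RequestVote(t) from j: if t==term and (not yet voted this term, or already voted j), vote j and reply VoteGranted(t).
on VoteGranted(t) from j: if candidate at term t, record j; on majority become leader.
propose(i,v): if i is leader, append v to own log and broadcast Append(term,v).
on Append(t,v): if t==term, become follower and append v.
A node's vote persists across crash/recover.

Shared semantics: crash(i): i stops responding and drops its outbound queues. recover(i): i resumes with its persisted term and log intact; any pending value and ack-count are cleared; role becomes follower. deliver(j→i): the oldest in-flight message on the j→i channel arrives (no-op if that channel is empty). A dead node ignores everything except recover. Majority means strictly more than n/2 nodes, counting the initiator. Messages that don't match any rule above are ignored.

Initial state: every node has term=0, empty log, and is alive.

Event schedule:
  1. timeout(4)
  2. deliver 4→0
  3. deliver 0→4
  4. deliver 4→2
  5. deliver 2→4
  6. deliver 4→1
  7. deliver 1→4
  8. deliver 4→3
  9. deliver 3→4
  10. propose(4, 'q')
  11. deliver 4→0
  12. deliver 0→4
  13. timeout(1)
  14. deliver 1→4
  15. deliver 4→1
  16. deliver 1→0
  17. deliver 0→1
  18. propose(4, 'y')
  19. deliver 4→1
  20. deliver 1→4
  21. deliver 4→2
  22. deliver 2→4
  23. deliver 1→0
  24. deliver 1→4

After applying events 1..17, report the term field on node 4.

e1 timeout(4): 4[cand,t=1,-]
e2 deliver 4→0: 0[foll,t=1,-]
e3 deliver 0→4: ·
e4 deliver 4→2: 2[foll,t=1,-]
e5 deliver 2→4: 4[lead,t=1,-]
e6 deliver 4→1: 1[foll,t=1,-]
e7 deliver 1→4: ·
e8 deliver 4→3: 3[foll,t=1,-]
e9 deliver 3→4: ·
e10 propose(4,'q'): 4[lead,t=1,q]
e11 deliver 4→0: 0[foll,t=1,q]
e12 deliver 0→4: ·
e13 timeout(1): 1[cand,t=2,-]
e14 deliver 1→4: 4[foll,t=2,q]
e15 deliver 4→1: ·
e16 deliver 1→0: 0[foll,t=2,q]
e17 deliver 0→1: ·

2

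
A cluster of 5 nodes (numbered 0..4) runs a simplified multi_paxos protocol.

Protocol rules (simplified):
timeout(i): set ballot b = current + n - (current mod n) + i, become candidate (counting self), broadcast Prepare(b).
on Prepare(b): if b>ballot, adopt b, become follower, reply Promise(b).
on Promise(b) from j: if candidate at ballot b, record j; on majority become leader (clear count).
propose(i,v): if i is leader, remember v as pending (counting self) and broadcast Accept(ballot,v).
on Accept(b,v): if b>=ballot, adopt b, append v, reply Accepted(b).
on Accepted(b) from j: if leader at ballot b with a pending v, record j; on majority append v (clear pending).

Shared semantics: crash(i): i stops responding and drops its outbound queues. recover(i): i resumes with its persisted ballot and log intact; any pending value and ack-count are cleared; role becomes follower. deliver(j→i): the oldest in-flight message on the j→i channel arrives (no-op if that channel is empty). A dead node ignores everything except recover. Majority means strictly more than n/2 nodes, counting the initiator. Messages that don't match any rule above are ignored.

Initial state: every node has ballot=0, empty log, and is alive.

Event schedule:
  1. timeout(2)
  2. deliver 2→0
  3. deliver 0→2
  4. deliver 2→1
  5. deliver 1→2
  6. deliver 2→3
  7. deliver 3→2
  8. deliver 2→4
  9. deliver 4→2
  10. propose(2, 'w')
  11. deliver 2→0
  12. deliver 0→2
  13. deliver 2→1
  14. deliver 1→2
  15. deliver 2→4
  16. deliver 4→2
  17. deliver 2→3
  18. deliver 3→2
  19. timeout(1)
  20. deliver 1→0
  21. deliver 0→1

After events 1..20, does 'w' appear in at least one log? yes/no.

yes

e1 timeout(2): 2[cand,b=7,-]
e2 deliver 2→0: 0[foll,b=7,-]
e3 deliver 0→2: ·
e4 deliver 2→1: 1[foll,b=7,-]
e5 deliver 1→2: 2[lead,b=7,-]
e6 deliver 2→3: 3[foll,b=7,-]
e7 deliver 3→2: ·
e8 deliver 2→4: 4[foll,b=7,-]
e9 deliver 4→2: ·
e10 propose(2,'w'): ·
e11 deliver 2→0: 0[foll,b=7,w]
e12 deliver 0→2: ·
e13 deliver 2→1: 1[foll,b=7,w]
e14 deliver 1→2: 2[lead,b=7,w]
e15 deliver 2→4: 4[foll,b=7,w]
e16 deliver 4→2: ·
e17 deliver 2→3: 3[foll,b=7,w]
e18 deliver 3→2: ·
e19 timeout(1): 1[cand,b=11,w]
e20 deliver 1→0: 0[foll,b=11,w]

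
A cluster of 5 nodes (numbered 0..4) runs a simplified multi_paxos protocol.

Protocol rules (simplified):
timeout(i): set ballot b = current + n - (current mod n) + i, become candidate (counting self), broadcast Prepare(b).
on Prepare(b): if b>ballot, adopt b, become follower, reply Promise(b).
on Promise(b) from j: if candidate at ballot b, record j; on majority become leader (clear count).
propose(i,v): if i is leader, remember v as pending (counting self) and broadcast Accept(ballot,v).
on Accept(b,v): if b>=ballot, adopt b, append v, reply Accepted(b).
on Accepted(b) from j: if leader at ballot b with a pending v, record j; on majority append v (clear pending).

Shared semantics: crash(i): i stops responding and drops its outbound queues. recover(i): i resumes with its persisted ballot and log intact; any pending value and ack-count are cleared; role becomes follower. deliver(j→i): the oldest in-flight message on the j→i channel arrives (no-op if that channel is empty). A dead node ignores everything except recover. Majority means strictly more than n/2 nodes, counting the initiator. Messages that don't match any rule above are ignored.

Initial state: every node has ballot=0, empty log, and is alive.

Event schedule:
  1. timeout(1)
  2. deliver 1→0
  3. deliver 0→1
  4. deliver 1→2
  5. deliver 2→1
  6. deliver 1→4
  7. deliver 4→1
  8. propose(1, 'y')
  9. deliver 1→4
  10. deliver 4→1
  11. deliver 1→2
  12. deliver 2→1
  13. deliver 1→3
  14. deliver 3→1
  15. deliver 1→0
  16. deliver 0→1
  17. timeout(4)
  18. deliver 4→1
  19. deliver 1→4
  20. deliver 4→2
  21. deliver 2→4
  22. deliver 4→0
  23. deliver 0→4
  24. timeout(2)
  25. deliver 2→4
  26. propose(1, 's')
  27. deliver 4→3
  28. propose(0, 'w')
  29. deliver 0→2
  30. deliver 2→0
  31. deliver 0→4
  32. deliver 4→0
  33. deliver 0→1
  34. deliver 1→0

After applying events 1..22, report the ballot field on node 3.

6

e1 timeout(1): 1[cand,b=6,-]
e2 deliver 1→0: 0[foll,b=6,-]
e3 deliver 0→1: ·
e4 deliver 1→2: 2[foll,b=6,-]
e5 deliver 2→1: 1[lead,b=6,-]
e6 deliver 1→4: 4[foll,b=6,-]
e7 deliver 4→1: ·
e8 propose(1,'y'): ·
e9 deliver 1→4: 4[foll,b=6,y]
e10 deliver 4→1: ·
e11 deliver 1→2: 2[foll,b=6,y]
e12 deliver 2→1: 1[lead,b=6,y]
e13 deliver 1→3: 3[foll,b=6,-]
e14 deliver 3→1: ·
e15 deliver 1→0: 0[foll,b=6,y]
e16 deliver 0→1: ·
e17 timeout(4): 4[cand,b=14,y]
e18 deliver 4→1: 1[foll,b=14,y]
e19 deliver 1→4: ·
e20 deliver 4→2: 2[foll,b=14,y]
e21 deliver 2→4: 4[lead,b=14,y]
e22 deliver 4→0: 0[foll,b=14,y]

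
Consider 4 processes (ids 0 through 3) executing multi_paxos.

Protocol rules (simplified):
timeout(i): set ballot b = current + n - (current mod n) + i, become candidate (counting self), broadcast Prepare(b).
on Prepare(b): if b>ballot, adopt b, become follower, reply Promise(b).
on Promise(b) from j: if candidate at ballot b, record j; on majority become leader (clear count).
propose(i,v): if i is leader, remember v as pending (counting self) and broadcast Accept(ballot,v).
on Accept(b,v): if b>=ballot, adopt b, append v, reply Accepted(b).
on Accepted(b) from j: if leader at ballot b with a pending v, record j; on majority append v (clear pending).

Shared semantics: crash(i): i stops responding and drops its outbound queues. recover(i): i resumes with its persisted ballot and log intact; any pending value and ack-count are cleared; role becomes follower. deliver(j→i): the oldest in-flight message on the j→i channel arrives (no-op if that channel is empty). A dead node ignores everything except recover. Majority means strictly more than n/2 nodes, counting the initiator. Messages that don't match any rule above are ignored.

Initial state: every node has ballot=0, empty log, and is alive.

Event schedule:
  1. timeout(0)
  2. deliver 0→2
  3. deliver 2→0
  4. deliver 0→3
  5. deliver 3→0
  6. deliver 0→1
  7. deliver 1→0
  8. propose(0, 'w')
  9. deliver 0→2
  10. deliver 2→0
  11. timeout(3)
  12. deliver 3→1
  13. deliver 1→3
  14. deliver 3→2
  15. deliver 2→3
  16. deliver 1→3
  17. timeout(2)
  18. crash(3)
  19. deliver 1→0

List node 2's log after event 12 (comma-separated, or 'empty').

[1] timeout(0) → N0(cand b4 [-])
[2] deliver 0→2 → N2(foll b4 [-])
[3] deliver 2→0 → ∅
[4] deliver 0→3 → N3(foll b4 [-])
[5] deliver 3→0 → N0(lead b4 [-])
[6] deliver 0→1 → N1(foll b4 [-])
[7] deliver 1→0 → ∅
[8] propose(0,'w') → ∅
[9] deliver 0→2 → N2(foll b4 [w])
[10] deliver 2→0 → ∅
[11] timeout(3) → N3(cand b11 [-])
[12] deliver 3→1 → N1(foll b11 [-])

w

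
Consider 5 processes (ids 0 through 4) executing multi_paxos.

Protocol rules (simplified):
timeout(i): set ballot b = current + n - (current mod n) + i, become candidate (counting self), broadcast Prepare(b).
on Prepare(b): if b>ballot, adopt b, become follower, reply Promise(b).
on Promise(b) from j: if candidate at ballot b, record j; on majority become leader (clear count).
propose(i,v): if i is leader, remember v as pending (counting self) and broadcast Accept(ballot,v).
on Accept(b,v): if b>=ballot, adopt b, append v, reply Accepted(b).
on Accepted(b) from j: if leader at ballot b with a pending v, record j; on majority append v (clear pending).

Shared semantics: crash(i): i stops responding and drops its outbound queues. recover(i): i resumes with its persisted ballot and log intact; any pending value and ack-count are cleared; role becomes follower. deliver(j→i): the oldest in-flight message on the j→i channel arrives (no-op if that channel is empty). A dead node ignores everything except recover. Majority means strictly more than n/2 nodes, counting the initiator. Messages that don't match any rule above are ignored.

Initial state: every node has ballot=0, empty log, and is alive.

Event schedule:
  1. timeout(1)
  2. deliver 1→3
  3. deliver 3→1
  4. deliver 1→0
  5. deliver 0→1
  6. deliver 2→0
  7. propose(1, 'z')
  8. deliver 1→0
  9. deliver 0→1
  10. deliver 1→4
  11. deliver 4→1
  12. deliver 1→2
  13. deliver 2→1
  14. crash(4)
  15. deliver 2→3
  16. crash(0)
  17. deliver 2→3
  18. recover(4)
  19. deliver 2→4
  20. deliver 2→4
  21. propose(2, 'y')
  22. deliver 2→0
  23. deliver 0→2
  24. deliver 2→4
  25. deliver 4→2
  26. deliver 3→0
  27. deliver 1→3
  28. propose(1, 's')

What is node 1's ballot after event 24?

6

after 1 — timeout(1): n1:cand/b6/[-]
after 2 — deliver 1→3: n3:foll/b6/[-]
after 3 — deliver 3→1: ·
after 4 — deliver 1→0: n0:foll/b6/[-]
after 5 — deliver 0→1: n1:lead/b6/[-]
after 6 — deliver 2→0: ·
after 7 — propose(1,'z'): ·
after 8 — deliver 1→0: n0:foll/b6/[z]
after 9 — deliver 0→1: ·
after 10 — deliver 1→4: n4:foll/b6/[-]
after 11 — deliver 4→1: ·
after 12 — deliver 1→2: n2:foll/b6/[-]
after 13 — deliver 2→1: ·
after 14 — crash(4): n4:✗foll/b6/[-]
after 15 — deliver 2→3: ·
after 16 — crash(0): n0:✗foll/b6/[z]
after 17 — deliver 2→3: ·
after 18 — recover(4): n4:foll/b6/[-]
after 19 — deliver 2→4: ·
after 20 — deliver 2→4: ·
after 21 — propose(2,'y'): ·
after 22 — deliver 2→0: ·
after 23 — deliver 0→2: ·
after 24 — deliver 2→4: ·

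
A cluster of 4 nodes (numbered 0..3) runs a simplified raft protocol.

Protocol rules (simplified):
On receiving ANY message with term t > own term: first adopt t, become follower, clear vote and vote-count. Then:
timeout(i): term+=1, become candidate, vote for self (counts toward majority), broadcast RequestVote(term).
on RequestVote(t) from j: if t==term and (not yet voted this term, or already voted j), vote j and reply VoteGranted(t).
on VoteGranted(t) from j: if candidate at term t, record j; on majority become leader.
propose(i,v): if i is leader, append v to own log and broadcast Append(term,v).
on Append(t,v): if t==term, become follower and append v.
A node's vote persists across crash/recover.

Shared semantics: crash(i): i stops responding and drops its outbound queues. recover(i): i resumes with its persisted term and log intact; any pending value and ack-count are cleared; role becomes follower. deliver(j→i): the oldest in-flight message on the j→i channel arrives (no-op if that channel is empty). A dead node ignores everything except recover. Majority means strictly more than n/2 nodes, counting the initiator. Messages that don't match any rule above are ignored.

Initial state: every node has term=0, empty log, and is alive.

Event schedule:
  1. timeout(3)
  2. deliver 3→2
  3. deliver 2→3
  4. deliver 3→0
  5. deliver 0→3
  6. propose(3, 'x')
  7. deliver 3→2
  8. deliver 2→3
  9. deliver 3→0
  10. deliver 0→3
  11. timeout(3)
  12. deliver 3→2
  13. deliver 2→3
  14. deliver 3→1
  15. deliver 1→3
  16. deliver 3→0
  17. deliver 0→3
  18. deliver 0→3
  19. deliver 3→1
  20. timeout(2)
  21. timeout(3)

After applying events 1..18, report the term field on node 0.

step 1 timeout(3): 3={cand,t=1,log=-}
step 2 deliver 3→2: 2={foll,t=1,log=-}
step 3 deliver 2→3: —
step 4 deliver 3→0: 0={foll,t=1,log=-}
step 5 deliver 0→3: 3={lead,t=1,log=-}
step 6 propose(3,'x'): 3={lead,t=1,log=x}
step 7 deliver 3→2: 2={foll,t=1,log=x}
step 8 deliver 2→3: —
step 9 deliver 3→0: 0={foll,t=1,log=x}
step 10 deliver 0→3: —
step 11 timeout(3): 3={cand,t=2,log=x}
step 12 deliver 3→2: 2={foll,t=2,log=x}
step 13 deliver 2→3: —
step 14 deliver 3→1: 1={foll,t=1,log=-}
step 15 deliver 1→3: —
step 16 deliver 3→0: 0={foll,t=2,log=x}
step 17 deliver 0→3: 3={lead,t=2,log=x}
step 18 deliver 0→3: —

2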